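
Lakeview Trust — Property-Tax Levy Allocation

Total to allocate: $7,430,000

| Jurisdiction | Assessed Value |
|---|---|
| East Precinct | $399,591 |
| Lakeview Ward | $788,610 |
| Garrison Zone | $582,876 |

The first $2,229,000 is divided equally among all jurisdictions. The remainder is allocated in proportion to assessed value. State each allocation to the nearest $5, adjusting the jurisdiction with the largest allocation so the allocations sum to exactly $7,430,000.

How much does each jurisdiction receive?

Equal tier: $2,229,000 ÷ 3 = $743,000 apiece.
Remainder $5,201,000 by assessed value (total 1,771,077): East Precinct 1,173,451.40 → $1,173,450; Lakeview Ward 2,315,856.74 → $2,315,855; Garrison Zone 1,711,691.86 → $1,711,690.
Rounding difference +$5 on remainder applied to Lakeview Ward.
Totals: East Precinct $743,000 + $1,173,450 = $1,916,450; Lakeview Ward $743,000 + $2,315,860 = $3,058,860; Garrison Zone $743,000 + $1,711,690 = $2,454,690.

East Precinct: $1,916,450 · Lakeview Ward: $3,058,860 · Garrison Zone: $2,454,690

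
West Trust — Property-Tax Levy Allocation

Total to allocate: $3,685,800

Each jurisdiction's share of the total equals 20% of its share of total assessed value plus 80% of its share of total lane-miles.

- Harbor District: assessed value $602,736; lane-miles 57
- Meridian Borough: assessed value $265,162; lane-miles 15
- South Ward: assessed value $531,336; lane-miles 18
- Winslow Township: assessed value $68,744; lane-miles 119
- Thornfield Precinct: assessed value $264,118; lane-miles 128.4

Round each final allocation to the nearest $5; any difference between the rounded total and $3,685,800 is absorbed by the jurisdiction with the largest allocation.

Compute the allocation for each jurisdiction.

Harbor District: $754,660 | Meridian Borough: $243,940 | South Ward: $383,440 | Winslow Township: $1,069,235 | Thornfield Precinct: $1,234,525

Totals — assessed value 1,732,096, lane-miles 337.4.
Combined weights (20% assessed value + 80% lane-miles): Harbor District 0.2047; Meridian Borough 0.0662; South Ward 0.1040; Winslow Township 0.2901; Thornfield Precinct 0.3349.
Proportional shares: Harbor District 754,657.59; Meridian Borough 243,939.38; South Ward 383,437.86; Winslow Township 1,069,233.41; Thornfield Precinct 1,234,531.75.
Rounded to nearest $5: Harbor District $754,660; Meridian Borough $243,940; South Ward $383,440; Winslow Township $1,069,235; Thornfield Precinct $1,234,530. Sum = $3,685,805.
Difference $3,685,800 − $3,685,805 = −$5 applied to largest allocation (Thornfield Precinct): Thornfield Precinct becomes $1,234,525.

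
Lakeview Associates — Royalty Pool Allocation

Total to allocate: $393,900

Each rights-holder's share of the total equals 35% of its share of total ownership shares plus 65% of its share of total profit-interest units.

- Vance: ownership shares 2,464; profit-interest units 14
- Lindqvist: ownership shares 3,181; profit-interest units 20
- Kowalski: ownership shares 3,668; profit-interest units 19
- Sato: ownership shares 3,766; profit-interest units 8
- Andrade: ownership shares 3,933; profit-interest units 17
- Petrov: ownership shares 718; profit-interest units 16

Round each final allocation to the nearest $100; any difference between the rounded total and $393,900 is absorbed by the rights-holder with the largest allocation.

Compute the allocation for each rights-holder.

Ownership shares total 17,730; profit-interest units total 94.
Combined weights (35% ownership shares + 65% profit-interest units): Vance 0.1454; Lindqvist 0.2011; Kowalski 0.2038; Sato 0.1297; Andrade 0.1952; Petrov 0.1248.
Proportional shares: Vance 57,292.45; Lindqvist 79,210.36; Kowalski 80,273.40; Sato 51,073.89; Andrade 76,886.44; Petrov 49,163.45.
After rounding ($100): Vance $57,300; Lindqvist $79,200; Kowalski $80,300; Sato $51,100; Andrade $76,900; Petrov $49,200. Sum = $394,000.
Difference $393,900 − $394,000 = −$100 applied to largest allocation (Kowalski): Kowalski becomes $80,200.

Vance: $57,300 | Lindqvist: $79,200 | Kowalski: $80,200 | Sato: $51,100 | Andrade: $76,900 | Petrov: $49,200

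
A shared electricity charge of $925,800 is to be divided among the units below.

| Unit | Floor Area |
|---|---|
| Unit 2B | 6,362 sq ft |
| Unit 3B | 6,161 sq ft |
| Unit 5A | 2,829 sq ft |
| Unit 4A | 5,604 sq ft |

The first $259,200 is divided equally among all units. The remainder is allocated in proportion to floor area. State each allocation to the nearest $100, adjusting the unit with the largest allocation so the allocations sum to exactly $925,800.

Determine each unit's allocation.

Unit 2B: $267,100 · Unit 3B: $260,800 · Unit 5A: $154,800 · Unit 4A: $243,100

Equal tier: $259,200 ÷ 4 = $64,800 apiece.
Remainder $666,600 by floor area (total 20,956): Unit 2B 202,372.07 → $202,400; Unit 3B 195,978.36 → $196,000; Unit 5A 89,989.09 → $90,000; Unit 4A 178,260.47 → $178,300.
Rounding difference −$100 on remainder applied to Unit 2B.
Totals: Unit 2B $64,800 + $202,300 = $267,100; Unit 3B $64,800 + $196,000 = $260,800; Unit 5A $64,800 + $90,000 = $154,800; Unit 4A $64,800 + $178,300 = $243,100.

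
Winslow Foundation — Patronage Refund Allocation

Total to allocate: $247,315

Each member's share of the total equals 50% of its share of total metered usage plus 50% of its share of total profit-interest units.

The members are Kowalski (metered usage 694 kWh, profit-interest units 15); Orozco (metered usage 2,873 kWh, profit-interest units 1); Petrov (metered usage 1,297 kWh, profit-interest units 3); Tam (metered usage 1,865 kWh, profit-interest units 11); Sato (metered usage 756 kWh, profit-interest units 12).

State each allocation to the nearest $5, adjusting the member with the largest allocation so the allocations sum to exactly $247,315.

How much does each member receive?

Kowalski: $55,630 | Orozco: $50,410 | Petrov: $30,260 | Tam: $63,195 | Sato: $47,820

Metered usage total 7,485; profit-interest units total 42.
Blended shares (50% metered usage + 50% profit-interest units): Kowalski 0.2249; Orozco 0.2038; Petrov 0.1224; Tam 0.2555; Sato 0.1934.
Raw shares: Kowalski 55,628.76; Orozco 50,408.22; Petrov 30,260.04; Tam 63,197.61; Sato 47,820.37.
At nearest $5: Kowalski $55,630; Orozco $50,410; Petrov $30,260; Tam $63,200; Sato $47,820. Sum = $247,320.
Difference $247,315 − $247,320 = −$5 applied to largest allocation (Tam): Tam becomes $63,195.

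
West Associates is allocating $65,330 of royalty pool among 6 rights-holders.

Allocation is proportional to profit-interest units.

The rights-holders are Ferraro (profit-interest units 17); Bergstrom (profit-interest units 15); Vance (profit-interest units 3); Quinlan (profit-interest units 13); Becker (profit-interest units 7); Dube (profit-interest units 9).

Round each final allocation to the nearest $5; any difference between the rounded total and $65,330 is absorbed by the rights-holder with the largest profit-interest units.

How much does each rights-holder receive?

Ferraro: $17,360 · Bergstrom: $15,310 · Vance: $3,060 · Quinlan: $13,270 · Becker: $7,145 · Dube: $9,185

Sum of profit-interest units: 64.
Pro-rata amounts: Ferraro 17/64 × $65,330 = 17,353.28; Bergstrom 15/64 × $65,330 = 15,311.72; Vance 3/64 × $65,330 = 3,062.34; Quinlan 13/64 × $65,330 = 13,270.16; Becker 7/64 × $65,330 = 7,145.47; Dube 9/64 × $65,330 = 9,187.03.
After rounding ($5): Ferraro $17,355; Bergstrom $15,310; Vance $3,060; Quinlan $13,270; Becker $7,145; Dube $9,185. Sum = $65,325.
Difference $65,330 − $65,325 = +$5 applied to largest profit-interest units (Ferraro): Ferraro becomes $17,360.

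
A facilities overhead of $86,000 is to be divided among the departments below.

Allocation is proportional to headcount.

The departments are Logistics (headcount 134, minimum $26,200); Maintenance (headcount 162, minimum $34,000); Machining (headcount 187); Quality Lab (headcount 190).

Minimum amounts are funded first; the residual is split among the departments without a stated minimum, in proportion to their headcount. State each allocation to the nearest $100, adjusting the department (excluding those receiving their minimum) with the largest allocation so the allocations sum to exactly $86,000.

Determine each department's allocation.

Guaranteed amounts: Logistics $26,200; Maintenance $34,000. Residual $25,800.
Residual split over remaining headcount 377: Machining 12,797.35 → $12,800; Quality Lab 13,002.65 → $13,000.

Logistics: $26,200 · Maintenance: $34,000 · Machining: $12,800 · Quality Lab: $13,000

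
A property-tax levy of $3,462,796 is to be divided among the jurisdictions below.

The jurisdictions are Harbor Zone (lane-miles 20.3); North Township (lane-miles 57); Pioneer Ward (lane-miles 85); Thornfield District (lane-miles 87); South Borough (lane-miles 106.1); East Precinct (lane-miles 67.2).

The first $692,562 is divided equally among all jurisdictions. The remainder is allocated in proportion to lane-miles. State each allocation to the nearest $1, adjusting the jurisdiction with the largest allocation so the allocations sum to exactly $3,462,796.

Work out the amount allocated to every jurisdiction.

$692,562 shared equally gives $115,427 per jurisdiction.
Remainder $2,770,234 by lane-miles (total 422.6): Harbor Zone 133,070.87 → $133,071; North Township 373,647.27 → $373,647; Pioneer Ward 557,193.30 → $557,193; Thornfield District 570,303.73 → $570,304; South Borough 695,508.35 → $695,508; East Precinct 440,510.47 → $440,510.
Rounding difference +$1 on remainder applied to South Borough.
Totals: Harbor Zone $115,427 + $133,071 = $248,498; North Township $115,427 + $373,647 = $489,074; Pioneer Ward $115,427 + $557,193 = $672,620; Thornfield District $115,427 + $570,304 = $685,731; South Borough $115,427 + $695,509 = $810,936; East Precinct $115,427 + $440,510 = $555,937.

Harbor Zone: $248,498 · North Township: $489,074 · Pioneer Ward: $672,620 · Thornfield District: $685,731 · South Borough: $810,936 · East Precinct: $555,937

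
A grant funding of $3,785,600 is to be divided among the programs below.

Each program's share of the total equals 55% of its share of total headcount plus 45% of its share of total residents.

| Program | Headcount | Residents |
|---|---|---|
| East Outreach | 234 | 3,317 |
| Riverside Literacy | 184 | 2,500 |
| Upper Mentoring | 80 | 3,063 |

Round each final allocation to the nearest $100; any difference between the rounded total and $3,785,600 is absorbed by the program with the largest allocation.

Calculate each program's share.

Headcount total 498; residents total 8,880.
Combined weights (55% headcount + 45% residents): East Outreach 0.4265; Riverside Literacy 0.3299; Upper Mentoring 0.2436.
Pro-rata amounts: East Outreach 1,614,652.86; Riverside Literacy 1,248,877.16; Upper Mentoring 922,069.98.
At nearest $100: East Outreach $1,614,700; Riverside Literacy $1,248,900; Upper Mentoring $922,100. Sum = $3,785,700.
Difference $3,785,600 − $3,785,700 = −$100 applied to largest allocation (East Outreach): East Outreach becomes $1,614,600.

East Outreach: $1,614,600; Riverside Literacy: $1,248,900; Upper Mentoring: $922,100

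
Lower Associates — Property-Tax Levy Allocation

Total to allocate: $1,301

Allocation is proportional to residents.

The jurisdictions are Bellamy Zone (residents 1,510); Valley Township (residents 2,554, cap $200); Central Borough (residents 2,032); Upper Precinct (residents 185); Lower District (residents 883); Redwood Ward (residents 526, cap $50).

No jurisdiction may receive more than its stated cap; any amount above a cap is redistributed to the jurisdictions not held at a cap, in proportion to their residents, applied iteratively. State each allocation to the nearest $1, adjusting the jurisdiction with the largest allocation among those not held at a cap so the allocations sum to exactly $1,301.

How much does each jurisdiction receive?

Bellamy Zone: $344 | Valley Township: $200 | Central Borough: $464 | Upper Precinct: $42 | Lower District: $201 | Redwood Ward: $50

Sum of residents: 7,690.
Proportional shares (ignoring caps): Bellamy Zone 255.46; Valley Township 432.09; Central Borough 343.78; Upper Precinct 31.30; Lower District 149.39; Redwood Ward 88.99.
Cap binds for Valley Township ($200), Redwood Ward ($50); remaining pool $1,051 reallocated over remaining residents 4,610.
Remaining shares: Bellamy Zone 344.25 → $344; Central Borough 463.26 → $463; Upper Precinct 42.18 → $42; Lower District 201.31 → $201.
Rounding difference +$1 applied to Central Borough → $464.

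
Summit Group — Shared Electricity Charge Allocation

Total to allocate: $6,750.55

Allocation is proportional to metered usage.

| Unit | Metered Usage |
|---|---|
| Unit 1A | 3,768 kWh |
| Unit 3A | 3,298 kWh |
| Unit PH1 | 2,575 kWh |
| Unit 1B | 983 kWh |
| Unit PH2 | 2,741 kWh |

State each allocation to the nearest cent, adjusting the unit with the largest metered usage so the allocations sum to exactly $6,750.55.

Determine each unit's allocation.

Unit 1A: $1,903.18 · Unit 3A: $1,665.79 · Unit PH1: $1,300.61 · Unit 1B: $496.51 · Unit PH2: $1,384.46

Metered usage total: 3,768 + 3,298 + 2,575 + 983 + 2,741 = 13,365.
Raw shares: Unit 1A 1,903.1854; Unit 3A 1,665.7923; Unit PH1 1,300.6110; Unit 1B 496.5051; Unit PH2 1,384.4562.
Rounded to nearest cent: Unit 1A $1,903.19; Unit 3A $1,665.79; Unit PH1 $1,300.61; Unit 1B $496.51; Unit PH2 $1,384.46. Sum = $6,750.56.
Difference $6,750.55 − $6,750.56 = −$0.01 applied to largest metered usage (Unit 1A): Unit 1A becomes $1,903.18.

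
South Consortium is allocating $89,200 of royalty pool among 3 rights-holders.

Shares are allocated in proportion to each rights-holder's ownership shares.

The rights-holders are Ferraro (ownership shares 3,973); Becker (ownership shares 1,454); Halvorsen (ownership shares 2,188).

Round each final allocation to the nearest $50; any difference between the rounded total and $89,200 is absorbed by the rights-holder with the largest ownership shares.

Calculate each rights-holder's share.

Ferraro: $46,500; Becker: $17,050; Halvorsen: $25,650

Ownership shares total: 3,973 + 1,454 + 2,188 = 7,615.
Unrounded shares: Ferraro 46,538.62; Becker 17,031.75; Halvorsen 25,629.63.
Rounded to nearest $50: Ferraro $46,550; Becker $17,050; Halvorsen $25,650. Sum = $89,250.
Difference $89,200 − $89,250 = −$50 applied to largest ownership shares (Ferraro): Ferraro becomes $46,500.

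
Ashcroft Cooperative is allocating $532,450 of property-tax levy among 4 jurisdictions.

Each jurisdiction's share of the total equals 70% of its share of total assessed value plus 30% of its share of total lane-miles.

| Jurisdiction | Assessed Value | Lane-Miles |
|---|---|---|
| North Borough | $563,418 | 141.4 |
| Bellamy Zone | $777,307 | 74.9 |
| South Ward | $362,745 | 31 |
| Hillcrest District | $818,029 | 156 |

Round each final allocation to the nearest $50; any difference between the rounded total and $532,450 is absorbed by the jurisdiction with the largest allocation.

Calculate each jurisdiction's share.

Totals — assessed value 2,521,499, lane-miles 403.3.
Composite weights (70% assessed value + 30% lane-miles): North Borough 0.2616; Bellamy Zone 0.2715; South Ward 0.1238; Hillcrest District 0.3431.
Proportional shares: North Borough 139,285.84; Bellamy Zone 144,563.16; South Ward 65,897.27; Hillcrest District 182,703.74.
Rounded to nearest $50: North Borough $139,300; Bellamy Zone $144,550; South Ward $65,900; Hillcrest District $182,700. Sum = $532,450.
No rounding difference to absorb.

North Borough: $139,300 · Bellamy Zone: $144,550 · South Ward: $65,900 · Hillcrest District: $182,700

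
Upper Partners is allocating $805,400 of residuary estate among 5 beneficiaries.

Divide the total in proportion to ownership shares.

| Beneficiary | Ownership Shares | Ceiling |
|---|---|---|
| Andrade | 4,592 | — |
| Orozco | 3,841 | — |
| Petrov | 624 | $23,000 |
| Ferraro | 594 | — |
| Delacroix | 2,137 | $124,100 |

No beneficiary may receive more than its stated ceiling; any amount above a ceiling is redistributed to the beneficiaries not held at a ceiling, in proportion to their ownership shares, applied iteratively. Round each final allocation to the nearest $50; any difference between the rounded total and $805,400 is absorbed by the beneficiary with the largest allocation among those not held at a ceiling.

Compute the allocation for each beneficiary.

Andrade: $334,900 | Orozco: $280,100 | Petrov: $23,000 | Ferraro: $43,300 | Delacroix: $124,100

Sum of ownership shares: 11,788.
Proportional shares (ignoring caps): Andrade 313,742.52; Orozco 262,431.40; Petrov 42,634.00; Ferraro 40,584.29; Delacroix 146,007.79.
Cap binds for Petrov ($23,000), Delacroix ($124,100); remaining pool $658,300 reallocated over remaining ownership shares 9,027.
Remaining shares: Andrade 334,874.66 → $334,850; Orozco 280,107.49 → $280,100; Ferraro 43,317.85 → $43,300.
Rounding difference +$50 applied to Andrade → $334,900.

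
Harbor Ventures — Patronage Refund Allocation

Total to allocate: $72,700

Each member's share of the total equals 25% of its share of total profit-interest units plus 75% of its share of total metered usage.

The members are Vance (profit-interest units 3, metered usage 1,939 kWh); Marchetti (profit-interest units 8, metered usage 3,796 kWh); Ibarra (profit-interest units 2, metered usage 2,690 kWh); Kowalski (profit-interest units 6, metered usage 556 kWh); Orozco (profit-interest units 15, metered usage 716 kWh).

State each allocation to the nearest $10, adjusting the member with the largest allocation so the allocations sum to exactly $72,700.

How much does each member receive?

Vance: $12,510 | Marchetti: $25,630 | Ibarra: $16,190 | Kowalski: $6,330 | Orozco: $12,040

Totals — profit-interest units 34, metered usage 9,697.
Combined weights (25% profit-interest units + 75% metered usage): Vance 0.1720; Marchetti 0.3524; Ibarra 0.2228; Kowalski 0.0871; Orozco 0.1657.
Raw shares: Vance 12,506.43; Marchetti 25,620.90; Ibarra 16,194.65; Kowalski 6,333.67; Orozco 12,044.36.
At nearest $10: Vance $12,510; Marchetti $25,620; Ibarra $16,190; Kowalski $6,330; Orozco $12,040. Sum = $72,690.
Difference $72,700 − $72,690 = +$10 applied to largest allocation (Marchetti): Marchetti becomes $25,630.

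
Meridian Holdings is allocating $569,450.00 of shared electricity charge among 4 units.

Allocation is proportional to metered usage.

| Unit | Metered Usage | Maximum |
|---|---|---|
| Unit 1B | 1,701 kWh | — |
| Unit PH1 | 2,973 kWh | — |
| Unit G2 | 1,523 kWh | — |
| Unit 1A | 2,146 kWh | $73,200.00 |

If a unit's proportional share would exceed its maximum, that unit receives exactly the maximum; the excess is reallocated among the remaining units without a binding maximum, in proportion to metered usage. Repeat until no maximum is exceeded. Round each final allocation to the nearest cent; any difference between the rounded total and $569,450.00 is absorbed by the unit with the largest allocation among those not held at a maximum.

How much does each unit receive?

Combined metered usage = 8,343.
Proportional shares (ignoring caps): Unit 1B 116,101.4563; Unit PH1 202,921.5930; Unit G2 103,952.0976; Unit 1A 146,474.8532.
Held at cap: Unit 1A ($73,200.00); remaining pool $496,250.00 reallocated over remaining metered usage 6,197.
Redistributed shares: Unit 1B 136,214.4990 → $136,214.50; Unit PH1 238,075.0766 → $238,075.08; Unit G2 121,960.4244 → $121,960.42.

Unit 1B: $136,214.50 · Unit PH1: $238,075.08 · Unit G2: $121,960.42 · Unit 1A: $73,200.00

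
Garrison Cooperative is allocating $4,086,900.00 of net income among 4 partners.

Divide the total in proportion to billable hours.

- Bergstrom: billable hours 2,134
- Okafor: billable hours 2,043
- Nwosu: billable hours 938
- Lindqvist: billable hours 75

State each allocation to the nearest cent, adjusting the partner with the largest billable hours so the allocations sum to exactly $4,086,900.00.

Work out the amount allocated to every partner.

Bergstrom: $1,680,432.48 | Okafor: $1,608,773.93 | Nwosu: $738,634.34 | Lindqvist: $59,059.25

Billable hours total: 2,134 + 2,043 + 938 + 75 = 5,190.
Proportional shares: Bergstrom 1,680,432.4855; Okafor 1,608,773.9306; Nwosu 738,634.3353; Lindqvist 59,059.2486.
After rounding (cent): Bergstrom $1,680,432.49; Okafor $1,608,773.93; Nwosu $738,634.34; Lindqvist $59,059.25. Sum = $4,086,900.01.
Difference $4,086,900.00 − $4,086,900.01 = −$0.01 applied to largest billable hours (Bergstrom): Bergstrom becomes $1,680,432.48.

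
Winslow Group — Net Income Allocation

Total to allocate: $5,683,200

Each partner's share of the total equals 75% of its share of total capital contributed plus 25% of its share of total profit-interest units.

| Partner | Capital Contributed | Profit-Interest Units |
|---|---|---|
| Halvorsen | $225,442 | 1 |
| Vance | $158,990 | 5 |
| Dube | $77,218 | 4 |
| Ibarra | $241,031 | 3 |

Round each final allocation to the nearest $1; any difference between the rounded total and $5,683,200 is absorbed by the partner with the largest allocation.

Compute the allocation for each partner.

Capital contributed total 702,681; profit-interest units total 13.
Blended shares (75% capital contributed + 25% profit-interest units): Halvorsen 0.2599; Vance 0.2659; Dube 0.1593; Ibarra 0.3150.
Raw shares: Halvorsen 1,476,803.28; Vance 1,510,880.64; Dube 905,566.70; Ibarra 1,789,949.38.
After rounding ($1): Halvorsen $1,476,803; Vance $1,510,881; Dube $905,567; Ibarra $1,789,949. Sum = $5,683,200.
Sum already equals the total — no adjustment.

Halvorsen: $1,476,803 | Vance: $1,510,881 | Dube: $905,567 | Ibarra: $1,789,949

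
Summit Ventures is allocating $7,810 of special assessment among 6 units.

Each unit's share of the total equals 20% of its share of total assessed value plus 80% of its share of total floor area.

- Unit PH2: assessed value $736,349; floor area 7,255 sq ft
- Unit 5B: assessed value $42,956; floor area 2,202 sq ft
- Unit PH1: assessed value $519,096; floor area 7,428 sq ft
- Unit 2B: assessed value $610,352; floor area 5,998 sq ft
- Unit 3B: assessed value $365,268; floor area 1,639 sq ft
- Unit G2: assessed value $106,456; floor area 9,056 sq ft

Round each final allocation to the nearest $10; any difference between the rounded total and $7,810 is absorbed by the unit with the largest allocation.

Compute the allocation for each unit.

Unit PH2: $1,840; Unit 5B: $440; Unit PH1: $1,720; Unit 2B: $1,520; Unit 3B: $540; Unit G2: $1,750

Totals — assessed value 2,380,477, floor area 33,578.
Composite weights (20% assessed value + 80% floor area): Unit PH2 0.2347; Unit 5B 0.0561; Unit PH1 0.2206; Unit 2B 0.1942; Unit 3B 0.0697; Unit G2 0.2247.
Pro-rata amounts: Unit PH2 1,833.14; Unit 5B 437.92; Unit PH1 1,722.78; Unit 2B 1,516.57; Unit 3B 544.65; Unit G2 1,754.94.
Rounded to nearest $10: Unit PH2 $1,830; Unit 5B $440; Unit PH1 $1,720; Unit 2B $1,520; Unit 3B $540; Unit G2 $1,750. Sum = $7,800.
Difference $7,810 − $7,800 = +$10 applied to largest allocation (Unit PH2): Unit PH2 becomes $1,840.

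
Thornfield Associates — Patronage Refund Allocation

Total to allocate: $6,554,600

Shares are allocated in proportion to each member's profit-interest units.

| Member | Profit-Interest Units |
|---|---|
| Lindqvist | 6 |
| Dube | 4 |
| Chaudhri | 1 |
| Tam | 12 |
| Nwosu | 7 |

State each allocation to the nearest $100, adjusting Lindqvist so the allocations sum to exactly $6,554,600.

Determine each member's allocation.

Total profit-interest units = 30.
Proportional shares: Lindqvist 6/30 × $6,554,600 = 1,310,920.00; Dube 4/30 × $6,554,600 = 873,946.67; Chaudhri 1/30 × $6,554,600 = 218,486.67; Tam 12/30 × $6,554,600 = 2,621,840.00; Nwosu 7/30 × $6,554,600 = 1,529,406.67.
Rounded to nearest $100: Lindqvist $1,310,900; Dube $873,900; Chaudhri $218,500; Tam $2,621,800; Nwosu $1,529,400. Sum = $6,554,500.
Difference $6,554,600 − $6,554,500 = +$100 applied to Lindqvist: Lindqvist becomes $1,311,000.

Lindqvist: $1,311,000; Dube: $873,900; Chaudhri: $218,500; Tam: $2,621,800; Nwosu: $1,529,400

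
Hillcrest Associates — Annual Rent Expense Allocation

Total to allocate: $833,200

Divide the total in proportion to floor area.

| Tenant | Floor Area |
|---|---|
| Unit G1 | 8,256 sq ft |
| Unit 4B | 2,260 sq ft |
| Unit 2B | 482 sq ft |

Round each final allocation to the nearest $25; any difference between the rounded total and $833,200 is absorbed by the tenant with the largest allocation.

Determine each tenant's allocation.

Unit G1: $625,450 | Unit 4B: $171,225 | Unit 2B: $36,525

Sum of floor area: 10,998.
Pro-rata amounts: Unit G1 8,256/10,998 × $833,200 = 625,468.19; Unit 4B 2,260/10,998 × $833,200 = 171,215.86; Unit 2B 482/10,998 × $833,200 = 36,515.95.
Rounded to nearest $25: Unit G1 $625,475; Unit 4B $171,225; Unit 2B $36,525. Sum = $833,225.
Difference $833,200 − $833,225 = −$25 applied to largest allocation (Unit G1): Unit G1 becomes $625,450.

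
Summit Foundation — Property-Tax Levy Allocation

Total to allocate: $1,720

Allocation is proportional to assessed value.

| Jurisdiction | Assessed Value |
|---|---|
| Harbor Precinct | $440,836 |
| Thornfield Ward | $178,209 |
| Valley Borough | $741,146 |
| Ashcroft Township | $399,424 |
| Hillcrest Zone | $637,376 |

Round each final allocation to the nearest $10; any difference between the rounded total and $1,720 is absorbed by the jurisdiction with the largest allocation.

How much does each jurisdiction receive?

Combined assessed value = 2,396,991.
Pro-rata amounts: Harbor Precinct 440,836/2,396,991 × $1,720 = 316.33; Thornfield Ward 178,209/2,396,991 × $1,720 = 127.88; Valley Borough 741,146/2,396,991 × $1,720 = 531.82; Ashcroft Township 399,424/2,396,991 × $1,720 = 286.61; Hillcrest Zone 637,376/2,396,991 × $1,720 = 457.36.
Rounded to nearest $10: Harbor Precinct $320; Thornfield Ward $130; Valley Borough $530; Ashcroft Township $290; Hillcrest Zone $460. Sum = $1,730.
Difference $1,720 − $1,730 = −$10 applied to largest allocation (Valley Borough): Valley Borough becomes $520.

Harbor Precinct: $320 · Thornfield Ward: $130 · Valley Borough: $520 · Ashcroft Township: $290 · Hillcrest Zone: $460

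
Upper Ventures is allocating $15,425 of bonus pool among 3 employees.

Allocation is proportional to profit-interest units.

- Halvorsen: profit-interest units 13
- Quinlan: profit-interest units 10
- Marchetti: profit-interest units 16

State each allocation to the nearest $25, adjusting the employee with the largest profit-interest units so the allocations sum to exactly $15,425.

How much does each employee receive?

Halvorsen: $5,150 · Quinlan: $3,950 · Marchetti: $6,325

Profit-interest units total: 13 + 10 + 16 = 39.
Proportional shares: Halvorsen 5,141.67; Quinlan 3,955.13; Marchetti 6,328.21.
At nearest $25: Halvorsen $5,150; Quinlan $3,950; Marchetti $6,325. Sum = $15,425.
Rounded total matches; no reconciliation needed.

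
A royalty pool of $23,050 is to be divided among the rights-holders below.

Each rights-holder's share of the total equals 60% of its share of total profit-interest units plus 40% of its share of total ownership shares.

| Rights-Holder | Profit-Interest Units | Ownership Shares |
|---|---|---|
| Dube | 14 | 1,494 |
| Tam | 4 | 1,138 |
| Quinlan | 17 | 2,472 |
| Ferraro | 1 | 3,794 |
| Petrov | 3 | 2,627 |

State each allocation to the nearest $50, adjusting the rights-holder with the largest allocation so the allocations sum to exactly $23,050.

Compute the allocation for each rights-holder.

Dube: $6,150; Tam: $2,350; Quinlan: $8,000; Ferraro: $3,400; Petrov: $3,150

Totals — profit-interest units 39, ownership shares 11,525.
Blended shares (60% profit-interest units + 40% ownership shares): Dube 0.2672; Tam 0.1010; Quinlan 0.3473; Ferraro 0.1471; Petrov 0.1373.
Pro-rata amounts: Dube 6,159.82; Tam 2,328.86; Quinlan 8,006.06; Ferraro 3,389.82; Petrov 3,165.45.
After rounding ($50): Dube $6,150; Tam $2,350; Quinlan $8,000; Ferraro $3,400; Petrov $3,150. Sum = $23,050.
Rounded total matches; no reconciliation needed.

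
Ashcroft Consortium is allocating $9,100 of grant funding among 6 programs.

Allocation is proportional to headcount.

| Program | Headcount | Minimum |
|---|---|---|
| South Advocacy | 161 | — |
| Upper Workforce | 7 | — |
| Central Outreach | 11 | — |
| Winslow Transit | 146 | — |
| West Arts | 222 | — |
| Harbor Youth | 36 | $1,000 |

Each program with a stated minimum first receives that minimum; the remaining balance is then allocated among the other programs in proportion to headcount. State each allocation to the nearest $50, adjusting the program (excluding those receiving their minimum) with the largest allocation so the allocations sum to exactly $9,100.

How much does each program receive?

South Advocacy: $2,400 · Upper Workforce: $100 · Central Outreach: $150 · Winslow Transit: $2,150 · West Arts: $3,300 · Harbor Youth: $1,000

Guaranteed amounts: Harbor Youth $1,000. Residual $8,100.
Residual split over remaining headcount 547: South Advocacy 2,384.10 → $2,400; Upper Workforce 103.66 → $100; Central Outreach 162.89 → $150; Winslow Transit 2,161.97 → $2,150; West Arts 3,287.39 → $3,300.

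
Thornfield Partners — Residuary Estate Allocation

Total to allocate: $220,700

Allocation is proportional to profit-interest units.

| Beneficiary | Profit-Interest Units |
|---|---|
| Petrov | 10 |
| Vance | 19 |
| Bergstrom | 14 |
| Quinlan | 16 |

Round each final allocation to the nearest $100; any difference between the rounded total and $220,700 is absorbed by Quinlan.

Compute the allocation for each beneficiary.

Profit-interest units total: 59.
Proportional shares: Petrov 10/59 × $220,700 = 37,406.78; Vance 19/59 × $220,700 = 71,072.88; Bergstrom 14/59 × $220,700 = 52,369.49; Quinlan 16/59 × $220,700 = 59,850.85.
At nearest $100: Petrov $37,400; Vance $71,100; Bergstrom $52,400; Quinlan $59,900. Sum = $220,800.
Difference $220,700 − $220,800 = −$100 applied to Quinlan: Quinlan becomes $59,800.

Petrov: $37,400 | Vance: $71,100 | Bergstrom: $52,400 | Quinlan: $59,800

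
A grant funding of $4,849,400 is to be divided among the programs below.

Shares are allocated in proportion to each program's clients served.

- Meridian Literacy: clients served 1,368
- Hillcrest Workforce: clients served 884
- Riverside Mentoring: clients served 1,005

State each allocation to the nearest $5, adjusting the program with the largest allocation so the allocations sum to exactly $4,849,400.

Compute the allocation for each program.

Total clients served = 3,257.
Raw shares: Meridian Literacy 1,368/3,257 × $4,849,400 = 2,036,837.33; Hillcrest Workforce 884/3,257 × $4,849,400 = 1,316,201.90; Riverside Mentoring 1,005/3,257 × $4,849,400 = 1,496,360.76.
At nearest $5: Meridian Literacy $2,036,835; Hillcrest Workforce $1,316,200; Riverside Mentoring $1,496,360. Sum = $4,849,395.
Difference $4,849,400 − $4,849,395 = +$5 applied to largest allocation (Meridian Literacy): Meridian Literacy becomes $2,036,840.

Meridian Literacy: $2,036,840 | Hillcrest Workforce: $1,316,200 | Riverside Mentoring: $1,496,360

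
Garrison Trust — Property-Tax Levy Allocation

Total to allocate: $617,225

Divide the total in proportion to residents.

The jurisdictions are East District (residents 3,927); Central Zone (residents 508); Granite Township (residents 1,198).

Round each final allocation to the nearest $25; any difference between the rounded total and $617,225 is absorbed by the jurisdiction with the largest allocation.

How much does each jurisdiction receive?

Combined residents = 5,633.
Unrounded shares: East District 3,927/5,633 × $617,225 = 430,293.37; Central Zone 508/5,633 × $617,225 = 55,663.11; Granite Township 1,198/5,633 × $617,225 = 131,268.52.
At nearest $25: East District $430,300; Central Zone $55,675; Granite Township $131,275. Sum = $617,250.
Difference $617,225 − $617,250 = −$25 applied to largest allocation (East District): East District becomes $430,275.

East District: $430,275 | Central Zone: $55,675 | Granite Township: $131,275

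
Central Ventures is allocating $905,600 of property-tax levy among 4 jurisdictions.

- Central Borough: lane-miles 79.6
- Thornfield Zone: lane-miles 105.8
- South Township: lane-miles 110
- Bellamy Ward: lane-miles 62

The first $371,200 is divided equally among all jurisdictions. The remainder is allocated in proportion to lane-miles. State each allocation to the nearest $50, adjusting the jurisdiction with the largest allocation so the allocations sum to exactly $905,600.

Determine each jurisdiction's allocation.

First tranche $371,200 split equally: $92,800 each.
Remainder $534,400 by lane-miles (total 357.4): Central Borough 119,021.38 → $119,000; Thornfield Zone 158,196.75 → $158,200; South Township 164,476.78 → $164,500; Bellamy Ward 92,705.09 → $92,700.
Totals: Central Borough $92,800 + $119,000 = $211,800; Thornfield Zone $92,800 + $158,200 = $251,000; South Township $92,800 + $164,500 = $257,300; Bellamy Ward $92,800 + $92,700 = $185,500.

Central Borough: $211,800; Thornfield Zone: $251,000; South Township: $257,300; Bellamy Ward: $185,500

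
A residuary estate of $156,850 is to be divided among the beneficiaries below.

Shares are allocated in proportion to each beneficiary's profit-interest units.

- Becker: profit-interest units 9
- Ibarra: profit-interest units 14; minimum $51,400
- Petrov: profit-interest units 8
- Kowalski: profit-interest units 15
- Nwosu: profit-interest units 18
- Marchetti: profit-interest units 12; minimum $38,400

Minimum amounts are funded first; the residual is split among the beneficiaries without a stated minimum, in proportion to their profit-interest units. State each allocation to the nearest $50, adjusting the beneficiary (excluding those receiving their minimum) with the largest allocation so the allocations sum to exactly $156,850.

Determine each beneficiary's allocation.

Becker: $12,050 | Ibarra: $51,400 | Petrov: $10,750 | Kowalski: $20,100 | Nwosu: $24,150 | Marchetti: $38,400

Minimums first: Ibarra $51,400; Marchetti $38,400. Residual $67,050.
Residual split over remaining profit-interest units 50: Becker 12,069.00 → $12,050; Petrov 10,728.00 → $10,750; Kowalski 20,115.00 → $20,100; Nwosu 24,138.00 → $24,150.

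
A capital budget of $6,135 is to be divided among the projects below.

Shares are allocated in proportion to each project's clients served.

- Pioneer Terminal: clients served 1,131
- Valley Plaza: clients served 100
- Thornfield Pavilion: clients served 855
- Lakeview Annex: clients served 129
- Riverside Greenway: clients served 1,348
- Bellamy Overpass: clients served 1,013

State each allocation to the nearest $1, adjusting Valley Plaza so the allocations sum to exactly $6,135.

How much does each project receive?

Pioneer Terminal: $1,516 | Valley Plaza: $135 | Thornfield Pavilion: $1,146 | Lakeview Annex: $173 | Riverside Greenway: $1,807 | Bellamy Overpass: $1,358

Total clients served = 4,576.
Pro-rata amounts: Pioneer Terminal 1,131/4,576 × $6,135 = 1,516.32; Valley Plaza 100/4,576 × $6,135 = 134.07; Thornfield Pavilion 855/4,576 × $6,135 = 1,146.29; Lakeview Annex 129/4,576 × $6,135 = 172.95; Riverside Greenway 1,348/4,576 × $6,135 = 1,807.25; Bellamy Overpass 1,013/4,576 × $6,135 = 1,358.12.
At nearest $1: Pioneer Terminal $1,516; Valley Plaza $134; Thornfield Pavilion $1,146; Lakeview Annex $173; Riverside Greenway $1,807; Bellamy Overpass $1,358. Sum = $6,134.
Difference $6,135 − $6,134 = +$1 applied to Valley Plaza: Valley Plaza becomes $135.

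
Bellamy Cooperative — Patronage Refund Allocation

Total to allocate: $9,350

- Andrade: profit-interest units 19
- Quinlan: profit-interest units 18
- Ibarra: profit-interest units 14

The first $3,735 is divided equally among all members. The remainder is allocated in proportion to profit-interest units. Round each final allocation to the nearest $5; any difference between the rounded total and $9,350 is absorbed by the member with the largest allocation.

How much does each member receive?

Andrade: $3,340 · Quinlan: $3,225 · Ibarra: $2,785

First tranche $3,735 split equally: $1,245 each.
Remainder $5,615 by profit-interest units (total 51): Andrade 2,091.86 → $2,090; Quinlan 1,981.76 → $1,980; Ibarra 1,541.37 → $1,540.
Rounding difference +$5 on remainder applied to Andrade.
Totals: Andrade $1,245 + $2,095 = $3,340; Quinlan $1,245 + $1,980 = $3,225; Ibarra $1,245 + $1,540 = $2,785.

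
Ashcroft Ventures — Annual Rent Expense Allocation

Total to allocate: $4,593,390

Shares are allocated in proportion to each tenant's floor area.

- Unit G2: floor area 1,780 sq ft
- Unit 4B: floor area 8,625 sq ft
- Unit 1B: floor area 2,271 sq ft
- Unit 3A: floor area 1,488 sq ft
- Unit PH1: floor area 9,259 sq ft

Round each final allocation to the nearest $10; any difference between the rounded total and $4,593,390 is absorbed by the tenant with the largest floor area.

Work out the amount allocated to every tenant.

Unit G2: $349,070; Unit 4B: $1,691,410; Unit 1B: $445,360; Unit 3A: $291,810; Unit PH1: $1,815,740

Floor area total: 23,423.
Raw shares: Unit G2 1,780/23,423 × $4,593,390 = 349,068.62; Unit 4B 8,625/23,423 × $4,593,390 = 1,691,413.94; Unit 1B 2,271/23,423 × $4,593,390 = 445,356.64; Unit 3A 1,488/23,423 × $4,593,390 = 291,805.67; Unit PH1 9,259/23,423 × $4,593,390 = 1,815,745.12.
Rounded to nearest $10: Unit G2 $349,070; Unit 4B $1,691,410; Unit 1B $445,360; Unit 3A $291,810; Unit PH1 $1,815,750. Sum = $4,593,400.
Difference $4,593,390 − $4,593,400 = −$10 applied to largest floor area (Unit PH1): Unit PH1 becomes $1,815,740.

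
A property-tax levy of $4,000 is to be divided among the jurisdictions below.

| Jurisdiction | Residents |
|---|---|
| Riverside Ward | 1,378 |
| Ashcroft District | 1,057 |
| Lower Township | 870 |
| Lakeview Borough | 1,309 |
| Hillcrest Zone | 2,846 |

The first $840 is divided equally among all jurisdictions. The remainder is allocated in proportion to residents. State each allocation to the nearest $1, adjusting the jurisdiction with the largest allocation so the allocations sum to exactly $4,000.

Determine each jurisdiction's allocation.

First tranche $840 split equally: $168 each.
Remainder $3,160 by residents (total 7,460): Riverside Ward 583.71 → $584; Ashcroft District 447.74 → $448; Lower Township 368.53 → $369; Lakeview Borough 554.48 → $554; Hillcrest Zone 1,205.54 → $1,206.
Rounding difference −$1 on remainder applied to Hillcrest Zone.
Totals: Riverside Ward $168 + $584 = $752; Ashcroft District $168 + $448 = $616; Lower Township $168 + $369 = $537; Lakeview Borough $168 + $554 = $722; Hillcrest Zone $168 + $1,205 = $1,373.

Riverside Ward: $752 | Ashcroft District: $616 | Lower Township: $537 | Lakeview Borough: $722 | Hillcrest Zone: $1,373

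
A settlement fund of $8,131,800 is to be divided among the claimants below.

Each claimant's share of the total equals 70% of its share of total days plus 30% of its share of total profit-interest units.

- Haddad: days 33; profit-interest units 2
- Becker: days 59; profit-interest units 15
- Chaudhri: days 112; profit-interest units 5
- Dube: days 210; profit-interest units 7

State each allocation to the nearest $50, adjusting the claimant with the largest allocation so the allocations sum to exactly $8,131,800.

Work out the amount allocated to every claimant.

Haddad: $622,000; Becker: $2,073,050; Chaudhri: $1,960,550; Dube: $3,476,200

Totals — days 414, profit-interest units 29.
Composite weights (70% days + 30% profit-interest units): Haddad 0.0765; Becker 0.2549; Chaudhri 0.2411; Dube 0.4275.
Proportional shares: Haddad 621,975.01; Becker 2,073,046.83; Chaudhri 1,960,545.42; Dube 3,476,232.74.
Rounded to nearest $50: Haddad $622,000; Becker $2,073,050; Chaudhri $1,960,550; Dube $3,476,250. Sum = $8,131,850.
Difference $8,131,800 − $8,131,850 = −$50 applied to largest allocation (Dube): Dube becomes $3,476,200.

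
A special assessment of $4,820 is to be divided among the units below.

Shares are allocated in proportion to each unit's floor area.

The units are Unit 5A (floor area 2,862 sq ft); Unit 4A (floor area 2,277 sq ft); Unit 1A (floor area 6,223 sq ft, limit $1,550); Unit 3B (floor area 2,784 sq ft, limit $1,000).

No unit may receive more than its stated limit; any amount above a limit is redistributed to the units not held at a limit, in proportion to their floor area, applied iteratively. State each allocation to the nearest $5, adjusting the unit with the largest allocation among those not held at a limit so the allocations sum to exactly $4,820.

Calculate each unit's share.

Unit 5A: $1,265 | Unit 4A: $1,005 | Unit 1A: $1,550 | Unit 3B: $1,000

Sum of floor area: 14,146.
Unconstrained shares: Unit 5A 975.18; Unit 4A 775.85; Unit 1A 2,120.38; Unit 3B 948.60.
Cap binds for Unit 1A ($1,550); remaining pool $3,270 reallocated over remaining floor area 7,923.
Cap binds for Unit 3B ($1,000); remaining pool $2,270 reallocated over remaining floor area 5,139.
Remaining shares: Unit 5A 1,264.20 → $1,265; Unit 4A 1,005.80 → $1,005.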